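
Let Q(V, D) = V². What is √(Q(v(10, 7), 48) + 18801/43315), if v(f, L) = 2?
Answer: √8319122215/43315 ≈ 2.1057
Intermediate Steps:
√(Q(v(10, 7), 48) + 18801/43315) = √(2² + 18801/43315) = √(4 + 18801*(1/43315)) = √(4 + 18801/43315) = √(192061/43315) = √8319122215/43315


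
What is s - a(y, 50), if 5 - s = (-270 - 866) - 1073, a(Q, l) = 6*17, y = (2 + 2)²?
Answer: 2112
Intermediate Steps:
y = 16 (y = 4² = 16)
a(Q, l) = 102
s = 2214 (s = 5 - ((-270 - 866) - 1073) = 5 - (-1136 - 1073) = 5 - 1*(-2209) = 5 + 2209 = 2214)
s - a(y, 50) = 2214 - 1*102 = 2214 - 102 = 2112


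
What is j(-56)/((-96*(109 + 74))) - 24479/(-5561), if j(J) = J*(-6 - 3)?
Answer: 5933949/1356884 ≈ 4.3732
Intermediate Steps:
j(J) = -9*J (j(J) = J*(-9) = -9*J)
j(-56)/((-96*(109 + 74))) - 24479/(-5561) = (-9*(-56))/((-96*(109 + 74))) - 24479/(-5561) = 504/((-96*183)) - 24479*(-1/5561) = 504/(-17568) + 24479/5561 = 504*(-1/17568) + 24479/5561 = -7/244 + 24479/5561 = 5933949/1356884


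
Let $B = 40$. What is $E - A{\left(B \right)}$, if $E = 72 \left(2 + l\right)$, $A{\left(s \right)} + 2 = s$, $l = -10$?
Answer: $-614$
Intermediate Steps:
$A{\left(s \right)} = -2 + s$
$E = -576$ ($E = 72 \left(2 - 10\right) = 72 \left(-8\right) = -576$)
$E - A{\left(B \right)} = -576 - \left(-2 + 40\right) = -576 - 38 = -614$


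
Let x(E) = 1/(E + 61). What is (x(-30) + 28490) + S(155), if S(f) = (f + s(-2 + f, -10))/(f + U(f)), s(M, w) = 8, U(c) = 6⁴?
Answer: 1281515194/44981 ≈ 28490.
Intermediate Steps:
U(c) = 1296
x(E) = 1/(61 + E)
S(f) = (8 + f)/(1296 + f) (S(f) = (f + 8)/(f + 1296) = (8 + f)/(1296 + f))
(x(-30) + 28490) + S(155) = (1/(61 - 30) + 28490) + (8 + 155)/(1296 + 155) = (1/31 + 28490) + 163/1451 = (1/31 + 28490) + (1/1451)*163 = 883191/31 + 163/1451 = 1281515194/44981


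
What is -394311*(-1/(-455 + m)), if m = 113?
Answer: -131437/114 ≈ -1153.0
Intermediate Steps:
-394311*(-1/(-455 + m)) = -394311*(-1/(-455 + 113)) = -394311/((-342*(-1))) = -394311/342 = -394311*1/342 = -131437/114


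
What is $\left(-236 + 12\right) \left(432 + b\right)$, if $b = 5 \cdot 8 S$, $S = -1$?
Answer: $-87808$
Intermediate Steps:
$b = -40$ ($b = 5 \cdot 8 \left(-1\right) = 40 \left(-1\right) = -40$)
$\left(-236 + 12\right) \left(432 + b\right) = \left(-236 + 12\right) \left(432 - 40\right) = \left(-224\right) 392 = -87808$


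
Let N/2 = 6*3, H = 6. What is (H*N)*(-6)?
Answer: -1296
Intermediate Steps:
N = 36 (N = 2*(6*3) = 2*18 = 36)
(H*N)*(-6) = (6*36)*(-6) = 216*(-6) = -1296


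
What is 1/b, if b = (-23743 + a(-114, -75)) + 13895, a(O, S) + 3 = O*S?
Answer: -1/1301 ≈ -0.00076864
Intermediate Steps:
a(O, S) = -3 + O*S
b = -1301 (b = (-23743 + (-3 - 114*(-75))) + 13895 = (-23743 + (-3 + 8550)) + 13895 = (-23743 + 8547) + 13895 = -15196 + 13895 = -1301)
1/b = 1/(-1301) = -1/1301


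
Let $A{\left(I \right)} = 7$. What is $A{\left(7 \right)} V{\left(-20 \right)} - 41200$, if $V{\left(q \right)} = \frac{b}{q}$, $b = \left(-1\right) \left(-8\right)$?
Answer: $- \frac{206014}{5} \approx -41203.0$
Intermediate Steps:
$b = 8$
$V{\left(q \right)} = \frac{8}{q}$
$A{\left(7 \right)} V{\left(-20 \right)} - 41200 = 7 \frac{8}{-20} - 41200 = 7 \cdot 8 \left(- \frac{1}{20}\right) - 41200 = 7 \left(- \frac{2}{5}\right) - 41200 = - \frac{14}{5} - 41200 = - \frac{206014}{5}$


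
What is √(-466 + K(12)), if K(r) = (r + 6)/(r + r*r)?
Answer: I*√314938/26 ≈ 21.584*I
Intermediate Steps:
K(r) = (6 + r)/(r + r²)
√(-466 + K(12)) = √(-466 + (6 + 12)/(12*(1 + 12))) = √(-466 + (1/12)*18/13) = √(-466 + (1/12)*(1/13)*18) = √(-466 + 3/26) = √(-12113/26) = I*√314938/26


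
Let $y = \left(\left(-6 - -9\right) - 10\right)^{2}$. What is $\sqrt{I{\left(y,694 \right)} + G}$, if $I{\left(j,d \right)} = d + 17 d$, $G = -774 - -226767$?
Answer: $\sqrt{238485} \approx 488.35$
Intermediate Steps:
$y = 49$ ($y = \left(\left(-6 + 9\right) - 10\right)^{2} = \left(3 - 10\right)^{2} = \left(-7\right)^{2} = 49$)
$G = 225993$ ($G = -774 + 226767 = 225993$)
$I{\left(j,d \right)} = 18 d$
$\sqrt{I{\left(y,694 \right)} + G} = \sqrt{18 \cdot 694 + 225993} = \sqrt{12492 + 225993} = \sqrt{238485}$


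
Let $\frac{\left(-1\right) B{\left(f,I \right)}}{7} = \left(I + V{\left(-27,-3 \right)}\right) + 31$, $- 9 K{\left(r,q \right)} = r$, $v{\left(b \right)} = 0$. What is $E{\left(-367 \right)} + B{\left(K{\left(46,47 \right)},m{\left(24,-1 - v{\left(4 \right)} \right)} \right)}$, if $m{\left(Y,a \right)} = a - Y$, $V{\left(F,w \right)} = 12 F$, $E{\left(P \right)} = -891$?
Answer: $1335$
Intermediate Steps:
$K{\left(r,q \right)} = - \frac{r}{9}$
$B{\left(f,I \right)} = 2051 - 7 I$ ($B{\left(f,I \right)} = - 7 \left(\left(I + 12 \left(-27\right)\right) + 31\right) = - 7 \left(\left(I - 324\right) + 31\right) = - 7 \left(\left(-324 + I\right) + 31\right) = - 7 \left(-293 + I\right) = 2051 - 7 I$)
$E{\left(-367 \right)} + B{\left(K{\left(46,47 \right)},m{\left(24,-1 - v{\left(4 \right)} \right)} \right)} = -891 + \left(2051 - 7 \left(\left(-1 - 0\right) - 24\right)\right) = -891 + \left(2051 - 7 \left(\left(-1 + 0\right) - 24\right)\right) = -891 + \left(2051 - 7 \left(-1 - 24\right)\right) = -891 + \left(2051 - -175\right) = -891 + \left(2051 + 175\right) = -891 + 2226 = 1335$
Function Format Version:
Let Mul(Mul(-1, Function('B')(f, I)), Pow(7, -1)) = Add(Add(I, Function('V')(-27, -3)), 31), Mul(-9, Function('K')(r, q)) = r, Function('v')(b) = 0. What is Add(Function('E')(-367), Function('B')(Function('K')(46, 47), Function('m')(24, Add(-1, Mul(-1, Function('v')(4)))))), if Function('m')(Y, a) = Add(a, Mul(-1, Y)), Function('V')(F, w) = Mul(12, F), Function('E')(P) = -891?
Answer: 1335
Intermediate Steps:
Function('K')(r, q) = Mul(Rational(-1, 9), r)
Function('B')(f, I) = Add(2051, Mul(-7, I)) (Function('B')(f, I) = Mul(-7, Add(Add(I, Mul(12, -27)), 31)) = Mul(-7, Add(Add(I, -324), 31)) = Mul(-7, Add(Add(-324, I), 31)) = Mul(-7, Add(-293, I)) = Add(2051, Mul(-7, I)))
Add(Function('E')(-367), Function('B')(Function('K')(46, 47), Function('m')(24, Add(-1, Mul(-1, Function('v')(4)))))) = Add(-891, Add(2051, Mul(-7, Add(Add(-1, Mul(-1, 0)), Mul(-1, 24))))) = Add(-891, Add(2051, Mul(-7, Add(Add(-1, 0), -24)))) = Add(-891, Add(2051, Mul(-7, Add(-1, -24)))) = Add(-891, Add(2051, Mul(-7, -25))) = Add(-891, Add(2051, 175)) = Add(-891, 2226) = 1335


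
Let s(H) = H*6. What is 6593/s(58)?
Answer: 6593/348 ≈ 18.945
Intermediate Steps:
s(H) = 6*H
6593/s(58) = 6593/((6*58)) = 6593/348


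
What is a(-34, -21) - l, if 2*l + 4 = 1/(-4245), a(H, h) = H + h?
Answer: -449969/8490 ≈ -53.000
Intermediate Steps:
l = -16981/8490 (l = -2 + (½)/(-4245) = -2 + (½)*(-1/4245) = -2 - 1/8490 = -16981/8490 ≈ -2.0001)
a(-34, -21) - l = (-34 - 21) - 1*(-16981/8490) = -55 + 16981/8490 = -449969/8490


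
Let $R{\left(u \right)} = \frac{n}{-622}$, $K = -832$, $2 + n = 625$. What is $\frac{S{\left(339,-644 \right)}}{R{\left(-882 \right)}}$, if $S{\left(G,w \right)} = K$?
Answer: $\frac{517504}{623} \approx 830.66$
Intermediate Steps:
$n = 623$ ($n = -2 + 625 = 623$)
$S{\left(G,w \right)} = -832$
$R{\left(u \right)} = - \frac{623}{622}$ ($R{\left(u \right)} = \frac{623}{-622} = 623 \left(- \frac{1}{622}\right) = - \frac{623}{622}$)
$\frac{S{\left(339,-644 \right)}}{R{\left(-882 \right)}} = - \frac{832}{- \frac{623}{622}} = \left(-832\right) \left(- \frac{622}{623}\right) = \frac{517504}{623}$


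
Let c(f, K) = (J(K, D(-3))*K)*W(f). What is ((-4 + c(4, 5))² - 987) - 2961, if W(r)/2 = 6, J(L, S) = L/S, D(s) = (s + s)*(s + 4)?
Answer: -1032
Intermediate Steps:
D(s) = 2*s*(4 + s) (D(s) = (2*s)*(4 + s) = 2*s*(4 + s))
W(r) = 12 (W(r) = 2*6 = 12)
c(f, K) = -2*K² (c(f, K) = ((K/((2*(-3)*(4 - 3))))*K)*12 = ((K/((2*(-3)*1)))*K)*12 = ((K/(-6))*K)*12 = ((K*(-⅙))*K)*12 = ((-K/6)*K)*12 = -K²/6*12 = -2*K²)
((-4 + c(4, 5))² - 987) - 2961 = ((-4 - 2*5²)² - 987) - 2961 = ((-4 - 2*25)² - 987) - 2961 = ((-4 - 50)² - 987) - 2961 = ((-54)² - 987) - 2961 = (2916 - 987) - 2961 = 1929 - 2961 = -1032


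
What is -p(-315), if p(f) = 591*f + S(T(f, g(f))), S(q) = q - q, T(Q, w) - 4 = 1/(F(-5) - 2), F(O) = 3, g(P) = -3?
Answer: 186165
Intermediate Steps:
T(Q, w) = 5 (T(Q, w) = 4 + 1/(3 - 2) = 4 + 1/1 = 4 + 1 = 5)
S(q) = 0
p(f) = 591*f (p(f) = 591*f + 0 = 591*f)
-p(-315) = -591*(-315) = -1*(-186165) = 186165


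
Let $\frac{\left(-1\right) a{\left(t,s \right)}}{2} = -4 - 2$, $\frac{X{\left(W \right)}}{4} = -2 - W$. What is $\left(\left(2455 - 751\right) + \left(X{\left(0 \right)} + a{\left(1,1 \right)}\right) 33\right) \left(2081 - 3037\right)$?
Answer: $-1755216$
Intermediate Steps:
$X{\left(W \right)} = -8 - 4 W$ ($X{\left(W \right)} = 4 \left(-2 - W\right) = -8 - 4 W$)
$a{\left(t,s \right)} = 12$ ($a{\left(t,s \right)} = - 2 \left(-4 - 2\right) = \left(-2\right) \left(-6\right) = 12$)
$\left(\left(2455 - 751\right) + \left(X{\left(0 \right)} + a{\left(1,1 \right)}\right) 33\right) \left(2081 - 3037\right) = \left(\left(2455 - 751\right) + \left(\left(-8 - 0\right) + 12\right) 33\right) \left(2081 - 3037\right) = \left(\left(2455 - 751\right) + \left(\left(-8 + 0\right) + 12\right) 33\right) \left(-956\right) = \left(1704 + \left(-8 + 12\right) 33\right) \left(-956\right) = \left(1704 + 4 \cdot 33\right) \left(-956\right) = \left(1704 + 132\right) \left(-956\right) = 1836 \left(-956\right) = -1755216$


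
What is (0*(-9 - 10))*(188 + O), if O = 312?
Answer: 0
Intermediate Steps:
(0*(-9 - 10))*(188 + O) = (0*(-9 - 10))*(188 + 312) = (0*(-19))*500 = 0*500 = 0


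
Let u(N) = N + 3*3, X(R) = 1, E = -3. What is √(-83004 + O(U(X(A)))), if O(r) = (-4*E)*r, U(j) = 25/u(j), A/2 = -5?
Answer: I*√82974 ≈ 288.05*I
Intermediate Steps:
A = -10 (A = 2*(-5) = -10)
u(N) = 9 + N (u(N) = N + 9 = 9 + N)
U(j) = 25/(9 + j)
O(r) = 12*r (O(r) = (-4*(-3))*r = 12*r)
√(-83004 + O(U(X(A)))) = √(-83004 + 12*(25/(9 + 1))) = √(-83004 + 12*(25/10)) = √(-83004 + 12*(25*(⅒))) = √(-83004 + 12*(5/2)) = √(-83004 + 30) = √(-82974) = I*√82974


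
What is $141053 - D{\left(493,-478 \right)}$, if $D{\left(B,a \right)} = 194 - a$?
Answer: $140381$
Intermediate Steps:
$141053 - D{\left(493,-478 \right)} = 141053 - \left(194 - -478\right) = 141053 - \left(194 + 478\right) = 141053 - 672 = 140381$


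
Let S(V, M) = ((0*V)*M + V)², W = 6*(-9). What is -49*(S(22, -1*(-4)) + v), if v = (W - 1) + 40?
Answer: -22981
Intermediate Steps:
W = -54
v = -15 (v = (-54 - 1) + 40 = -55 + 40 = -15)
S(V, M) = V² (S(V, M) = (0*M + V)² = (0 + V)² = V²)
-49*(S(22, -1*(-4)) + v) = -49*(22² - 15) = -49*(484 - 15) = -49*469 = -22981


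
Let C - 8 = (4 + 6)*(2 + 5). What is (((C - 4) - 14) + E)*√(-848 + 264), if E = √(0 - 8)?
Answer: -8*√73 + 120*I*√146 ≈ -68.352 + 1450.0*I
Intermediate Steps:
C = 78 (C = 8 + (4 + 6)*(2 + 5) = 8 + 10*7 = 8 + 70 = 78)
E = 2*I*√2 (E = √(-8) = 2*I*√2 ≈ 2.8284*I)
(((C - 4) - 14) + E)*√(-848 + 264) = (((78 - 4) - 14) + 2*I*√2)*√(-848 + 264) = ((74 - 14) + 2*I*√2)*√(-584) = (60 + 2*I*√2)*(2*I*√146) = 2*I*√146*(60 + 2*I*√2)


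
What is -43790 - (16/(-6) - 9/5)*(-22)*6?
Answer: -221898/5 ≈ -44380.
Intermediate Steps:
-43790 - (16/(-6) - 9/5)*(-22)*6 = -43790 - (16*(-⅙) - 9*⅕)*(-22)*6 = -43790 - (-8/3 - 9/5)*(-22)*6 = -43790 - (-67/15*(-22))*6 = -43790 - 1474*6/15 = -43790 - 1*2948/5 = -43790 - 2948/5 = -221898/5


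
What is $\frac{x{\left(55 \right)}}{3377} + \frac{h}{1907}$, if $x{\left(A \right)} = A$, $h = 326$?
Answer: $\frac{109617}{585449} \approx 0.18724$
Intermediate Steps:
$\frac{x{\left(55 \right)}}{3377} + \frac{h}{1907} = \frac{55}{3377} + \frac{326}{1907} = 55 \cdot \frac{1}{3377} + 326 \cdot \frac{1}{1907} = \frac{5}{307} + \frac{326}{1907} = \frac{109617}{585449}$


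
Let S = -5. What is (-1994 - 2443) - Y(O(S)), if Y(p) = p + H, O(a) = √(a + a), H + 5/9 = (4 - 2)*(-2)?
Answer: -39892/9 - I*√10 ≈ -4432.4 - 3.1623*I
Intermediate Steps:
H = -41/9 (H = -5/9 + (4 - 2)*(-2) = -5/9 + 2*(-2) = -5/9 - 4 = -41/9 ≈ -4.5556)
O(a) = √2*√a (O(a) = √(2*a) = √2*√a)
Y(p) = -41/9 + p (Y(p) = p - 41/9 = -41/9 + p)
(-1994 - 2443) - Y(O(S)) = (-1994 - 2443) - (-41/9 + √2*√(-5)) = -4437 - (-41/9 + √2*(I*√5)) = -4437 - (-41/9 + I*√10) = -4437 + (41/9 - I*√10) = -39892/9 - I*√10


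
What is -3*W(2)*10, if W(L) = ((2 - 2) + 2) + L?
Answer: -120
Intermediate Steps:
W(L) = 2 + L (W(L) = (0 + 2) + L = 2 + L)
-3*W(2)*10 = -3*(2 + 2)*10 = -3*4*10 = -12*10 = -120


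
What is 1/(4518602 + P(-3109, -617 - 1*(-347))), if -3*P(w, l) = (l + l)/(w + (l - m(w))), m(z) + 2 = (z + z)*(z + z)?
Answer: 12888967/58240112064074 ≈ 2.2131e-7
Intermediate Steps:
m(z) = -2 + 4*z² (m(z) = -2 + (z + z)*(z + z) = -2 + (2*z)*(2*z) = -2 + 4*z²)
P(w, l) = -2*l/(3*(2 + l + w - 4*w²)) (P(w, l) = -(l + l)/(3*(w + (l - (-2 + 4*w²)))) = -2*l/(3*(w + (l + (2 - 4*w²)))) = -2*l/(3*(w + (2 + l - 4*w²))) = -2*l/(3*(2 + l + w - 4*w²)))
1/(4518602 + P(-3109, -617 - 1*(-347))) = 1/(4518602 + 2*(-617 - 1*(-347))/(3*(-2 - (-617 - 1*(-347)) - 1*(-3109) + 4*(-3109)²))) = 1/(4518602 + 2*(-617 + 347)/(3*(-2 - (-617 + 347) + 3109 + 4*9665881))) = 1/(4518602 + (⅔)*(-270)/(-2 - 1*(-270) + 3109 + 38663524)) = 1/(4518602 + (⅔)*(-270)/(-2 + 270 + 3109 + 38663524)) = 1/(4518602 + (⅔)*(-270)/38666901) = 1/(4518602 + (⅔)*(-270)*(1/38666901)) = 1/(4518602 - 60/12888967) = 1/(58240112064074/12888967) = 12888967/58240112064074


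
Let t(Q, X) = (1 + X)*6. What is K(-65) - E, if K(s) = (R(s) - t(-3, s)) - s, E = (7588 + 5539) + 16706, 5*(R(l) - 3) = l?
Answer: -29394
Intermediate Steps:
R(l) = 3 + l/5
t(Q, X) = 6 + 6*X
E = 29833 (E = 13127 + 16706 = 29833)
K(s) = -3 - 34*s/5 (K(s) = ((3 + s/5) - (6 + 6*s)) - s = ((3 + s/5) + (-6 - 6*s)) - s = (-3 - 29*s/5) - s = -3 - 34*s/5)
K(-65) - E = (-3 - 34/5*(-65)) - 1*29833 = (-3 + 442) - 29833 = 439 - 29833 = -29394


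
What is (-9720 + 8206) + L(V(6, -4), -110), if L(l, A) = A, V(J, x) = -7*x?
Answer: -1624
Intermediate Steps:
(-9720 + 8206) + L(V(6, -4), -110) = (-9720 + 8206) - 110 = -1514 - 110 = -1624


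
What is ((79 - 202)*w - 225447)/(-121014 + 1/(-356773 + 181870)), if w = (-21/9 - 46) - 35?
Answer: 37638600891/21165711643 ≈ 1.7783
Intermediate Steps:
w = -250/3 (w = (-21*1/9 - 46) - 35 = (-7/3 - 46) - 35 = -145/3 - 35 = -250/3 ≈ -83.333)
((79 - 202)*w - 225447)/(-121014 + 1/(-356773 + 181870)) = ((79 - 202)*(-250/3) - 225447)/(-121014 + 1/(-356773 + 181870)) = (-123*(-250/3) - 225447)/(-121014 + 1/(-174903)) = (10250 - 225447)/(-121014 - 1/174903) = -215197/(-21165711643/174903) = -215197*(-174903/21165711643) = 37638600891/21165711643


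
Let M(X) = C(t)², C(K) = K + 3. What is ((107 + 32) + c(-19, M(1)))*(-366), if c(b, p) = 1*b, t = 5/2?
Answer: -43920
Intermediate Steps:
t = 5/2 (t = 5*(½) = 5/2 ≈ 2.5000)
C(K) = 3 + K
M(X) = 121/4 (M(X) = (3 + 5/2)² = (11/2)² = 121/4)
c(b, p) = b
((107 + 32) + c(-19, M(1)))*(-366) = ((107 + 32) - 19)*(-366) = (139 - 19)*(-366) = 120*(-366) = -43920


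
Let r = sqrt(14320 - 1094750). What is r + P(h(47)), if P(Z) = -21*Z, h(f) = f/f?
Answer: -21 + I*sqrt(1080430) ≈ -21.0 + 1039.4*I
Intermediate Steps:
h(f) = 1
r = I*sqrt(1080430) (r = sqrt(-1080430) = I*sqrt(1080430) ≈ 1039.4*I)
r + P(h(47)) = I*sqrt(1080430) - 21*1 = I*sqrt(1080430) - 21 = -21 + I*sqrt(1080430)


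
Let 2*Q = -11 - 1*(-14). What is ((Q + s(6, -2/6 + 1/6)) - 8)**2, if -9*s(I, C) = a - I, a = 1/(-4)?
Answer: 43681/1296 ≈ 33.704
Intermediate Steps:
a = -1/4 ≈ -0.25000
Q = 3/2 (Q = (-11 - 1*(-14))/2 = (-11 + 14)/2 = (1/2)*3 = 3/2 ≈ 1.5000)
s(I, C) = 1/36 + I/9 (s(I, C) = -(-1/4 - I)/9 = 1/36 + I/9)
((Q + s(6, -2/6 + 1/6)) - 8)**2 = ((3/2 + (1/36 + (1/9)*6)) - 8)**2 = ((3/2 + (1/36 + 2/3)) - 8)**2 = ((3/2 + 25/36) - 8)**2 = (79/36 - 8)**2 = (-209/36)**2 = 43681/1296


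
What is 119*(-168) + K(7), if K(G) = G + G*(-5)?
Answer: -20020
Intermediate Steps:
K(G) = -4*G (K(G) = G - 5*G = -4*G)
119*(-168) + K(7) = 119*(-168) - 4*7 = -19992 - 28 = -20020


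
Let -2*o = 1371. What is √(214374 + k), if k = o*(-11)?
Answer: √887658/2 ≈ 471.08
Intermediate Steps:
o = -1371/2 (o = -½*1371 = -1371/2 ≈ -685.50)
k = 15081/2 (k = -1371/2*(-11) = 15081/2 ≈ 7540.5)
√(214374 + k) = √(214374 + 15081/2) = √(443829/2) = √887658/2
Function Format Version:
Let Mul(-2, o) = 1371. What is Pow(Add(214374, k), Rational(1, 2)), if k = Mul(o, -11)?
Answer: Mul(Rational(1, 2), Pow(887658, Rational(1, 2))) ≈ 471.08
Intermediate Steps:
o = Rational(-1371, 2) (o = Mul(Rational(-1, 2), 1371) = Rational(-1371, 2) ≈ -685.50)
k = Rational(15081, 2) (k = Mul(Rational(-1371, 2), -11) = Rational(15081, 2) ≈ 7540.5)
Pow(Add(214374, k), Rational(1, 2)) = Pow(Add(214374, Rational(15081, 2)), Rational(1, 2)) = Pow(Rational(443829, 2), Rational(1, 2)) = Mul(Rational(1, 2), Pow(887658, Rational(1, 2)))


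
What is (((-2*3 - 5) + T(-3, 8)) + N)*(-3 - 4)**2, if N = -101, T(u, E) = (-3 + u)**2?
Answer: -3724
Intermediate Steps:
(((-2*3 - 5) + T(-3, 8)) + N)*(-3 - 4)**2 = (((-2*3 - 5) + (-3 - 3)**2) - 101)*(-3 - 4)**2 = (((-6 - 5) + (-6)**2) - 101)*(-7)**2 = ((-11 + 36) - 101)*49 = (25 - 101)*49 = -76*49 = -3724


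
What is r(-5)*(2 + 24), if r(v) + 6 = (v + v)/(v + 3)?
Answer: -26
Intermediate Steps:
r(v) = -6 + 2*v/(3 + v) (r(v) = -6 + (v + v)/(v + 3) = -6 + (2*v)/(3 + v) = -6 + 2*v/(3 + v))
r(-5)*(2 + 24) = (2*(-9 - 2*(-5))/(3 - 5))*(2 + 24) = (2*(-9 + 10)/(-2))*26 = (2*(-½)*1)*26 = -1*26 = -26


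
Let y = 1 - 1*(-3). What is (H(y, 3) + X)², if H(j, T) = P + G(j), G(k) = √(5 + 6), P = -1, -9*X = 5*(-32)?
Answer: 23692/81 + 302*√11/9 ≈ 403.79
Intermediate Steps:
X = 160/9 (X = -5*(-32)/9 = -⅑*(-160) = 160/9 ≈ 17.778)
G(k) = √11
y = 4 (y = 1 + 3 = 4)
H(j, T) = -1 + √11
(H(y, 3) + X)² = ((-1 + √11) + 160/9)² = (151/9 + √11)²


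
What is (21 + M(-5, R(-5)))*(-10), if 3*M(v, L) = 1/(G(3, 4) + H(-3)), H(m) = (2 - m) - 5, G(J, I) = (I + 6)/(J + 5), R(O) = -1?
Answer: -638/3 ≈ -212.67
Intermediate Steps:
G(J, I) = (6 + I)/(5 + J)
H(m) = -3 - m
M(v, L) = 4/15 (M(v, L) = 1/(3*((6 + 4)/(5 + 3) + (-3 - 1*(-3)))) = 1/(3*(10/8 + (-3 + 3))) = 1/(3*((⅛)*10 + 0)) = 1/(3*(5/4 + 0)) = 1/(3*(5/4)) = (⅓)*(⅘) = 4/15)
(21 + M(-5, R(-5)))*(-10) = (21 + 4/15)*(-10) = (319/15)*(-10) = -638/3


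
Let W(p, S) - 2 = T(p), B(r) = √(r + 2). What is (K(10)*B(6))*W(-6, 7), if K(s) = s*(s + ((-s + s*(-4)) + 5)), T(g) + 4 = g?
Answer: 5600*√2 ≈ 7919.6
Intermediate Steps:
B(r) = √(2 + r)
T(g) = -4 + g
W(p, S) = -2 + p (W(p, S) = 2 + (-4 + p) = -2 + p)
K(s) = s*(5 - 4*s) (K(s) = s*(s + ((-s - 4*s) + 5)) = s*(s + (-5*s + 5)) = s*(s + (5 - 5*s)) = s*(5 - 4*s))
(K(10)*B(6))*W(-6, 7) = ((10*(5 - 4*10))*√(2 + 6))*(-2 - 6) = ((10*(5 - 40))*√8)*(-8) = ((10*(-35))*(2*√2))*(-8) = -700*√2*(-8) = 5600*√2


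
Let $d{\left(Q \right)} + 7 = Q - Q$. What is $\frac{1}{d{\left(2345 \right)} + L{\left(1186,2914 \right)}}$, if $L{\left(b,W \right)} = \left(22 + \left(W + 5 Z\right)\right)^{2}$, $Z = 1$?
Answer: $\frac{1}{8649474} \approx 1.1561 \cdot 10^{-7}$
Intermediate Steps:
$L{\left(b,W \right)} = \left(27 + W\right)^{2}$ ($L{\left(b,W \right)} = \left(22 + \left(W + 5 \cdot 1\right)\right)^{2} = \left(22 + \left(W + 5\right)\right)^{2} = \left(22 + \left(5 + W\right)\right)^{2} = \left(27 + W\right)^{2}$)
$d{\left(Q \right)} = -7$ ($d{\left(Q \right)} = -7 + \left(Q - Q\right) = -7 + 0 = -7$)
$\frac{1}{d{\left(2345 \right)} + L{\left(1186,2914 \right)}} = \frac{1}{-7 + \left(27 + 2914\right)^{2}} = \frac{1}{-7 + 2941^{2}} = \frac{1}{-7 + 8649481} = \frac{1}{8649474}$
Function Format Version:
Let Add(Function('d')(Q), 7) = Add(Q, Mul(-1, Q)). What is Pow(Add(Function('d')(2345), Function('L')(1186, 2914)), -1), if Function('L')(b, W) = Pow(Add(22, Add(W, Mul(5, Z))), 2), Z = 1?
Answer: Rational(1, 8649474) ≈ 1.1561e-7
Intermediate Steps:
Function('L')(b, W) = Pow(Add(27, W), 2) (Function('L')(b, W) = Pow(Add(22, Add(W, Mul(5, 1))), 2) = Pow(Add(22, Add(W, 5)), 2) = Pow(Add(22, Add(5, W)), 2) = Pow(Add(27, W), 2))
Function('d')(Q) = -7 (Function('d')(Q) = Add(-7, Add(Q, Mul(-1, Q))) = Add(-7, 0) = -7)
Pow(Add(Function('d')(2345), Function('L')(1186, 2914)), -1) = Pow(Add(-7, Pow(Add(27, 2914), 2)), -1) = Pow(Add(-7, Pow(2941, 2)), -1) = Pow(Add(-7, 8649481), -1) = Pow(8649474, -1) = Rational(1, 8649474)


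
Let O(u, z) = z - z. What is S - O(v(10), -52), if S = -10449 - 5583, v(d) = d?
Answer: -16032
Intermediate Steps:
O(u, z) = 0
S = -16032
S - O(v(10), -52) = -16032 - 1*0 = -16032 + 0 = -16032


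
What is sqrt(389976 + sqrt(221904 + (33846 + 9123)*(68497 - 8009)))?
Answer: sqrt(389976 + 2*sqrt(649832694)) ≈ 664.05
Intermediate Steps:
sqrt(389976 + sqrt(221904 + (33846 + 9123)*(68497 - 8009))) = sqrt(389976 + sqrt(221904 + 42969*60488)) = sqrt(389976 + sqrt(221904 + 2599108872)) = sqrt(389976 + sqrt(2599330776)) = sqrt(389976 + 2*sqrt(649832694))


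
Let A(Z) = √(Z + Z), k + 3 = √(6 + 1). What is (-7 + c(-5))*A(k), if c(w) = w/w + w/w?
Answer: -5*I*√(6 - 2*√7) ≈ -4.2086*I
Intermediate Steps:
k = -3 + √7 (k = -3 + √(6 + 1) = -3 + √7 ≈ -0.35425)
c(w) = 2 (c(w) = 1 + 1 = 2)
A(Z) = √2*√Z (A(Z) = √(2*Z) = √2*√Z)
(-7 + c(-5))*A(k) = (-7 + 2)*(√2*√(-3 + √7)) = -5*√2*√(-3 + √7)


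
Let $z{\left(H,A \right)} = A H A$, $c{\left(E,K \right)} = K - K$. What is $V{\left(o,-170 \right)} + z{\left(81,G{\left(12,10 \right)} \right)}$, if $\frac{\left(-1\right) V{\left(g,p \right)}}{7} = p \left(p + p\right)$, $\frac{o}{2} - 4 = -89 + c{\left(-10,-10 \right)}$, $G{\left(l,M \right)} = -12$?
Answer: $-392936$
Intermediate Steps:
$c{\left(E,K \right)} = 0$
$o = -170$ ($o = 8 + 2 \left(-89 + 0\right) = 8 + 2 \left(-89\right) = 8 - 178 = -170$)
$z{\left(H,A \right)} = H A^{2}$
$V{\left(g,p \right)} = - 14 p^{2}$ ($V{\left(g,p \right)} = - 7 p \left(p + p\right) = - 7 p 2 p = - 7 \cdot 2 p^{2} = - 14 p^{2}$)
$V{\left(o,-170 \right)} + z{\left(81,G{\left(12,10 \right)} \right)} = - 14 \left(-170\right)^{2} + 81 \left(-12\right)^{2} = \left(-14\right) 28900 + 81 \cdot 144 = -404600 + 11664 = -392936$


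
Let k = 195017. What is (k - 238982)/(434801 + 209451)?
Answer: -43965/644252 ≈ -0.068242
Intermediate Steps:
(k - 238982)/(434801 + 209451) = (195017 - 238982)/(434801 + 209451) = -43965/644252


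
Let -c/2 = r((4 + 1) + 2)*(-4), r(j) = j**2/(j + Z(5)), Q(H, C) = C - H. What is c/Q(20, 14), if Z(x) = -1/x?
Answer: -490/51 ≈ -9.6078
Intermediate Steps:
r(j) = j**2/(-1/5 + j) (r(j) = j**2/(j - 1/5) = j**2/(-1/5 + j))
c = 980/17 (c = -2*5*((4 + 1) + 2)**2/(-1 + 5*((4 + 1) + 2))*(-4) = -2*5*(5 + 2)**2/(-1 + 5*(5 + 2))*(-4) = -2*5*7**2/(-1 + 5*7)*(-4) = -2*5*49/(-1 + 35)*(-4) = -2*5*49/34*(-4) = -2*5*49*(1/34)*(-4) = -245*(-4)/17 = -2*(-490/17) = 980/17 ≈ 57.647)
c/Q(20, 14) = 980/(17*(14 - 1*20)) = 980/(17*(14 - 20)) = (980/17)/(-6) = (980/17)*(-1/6) = -490/51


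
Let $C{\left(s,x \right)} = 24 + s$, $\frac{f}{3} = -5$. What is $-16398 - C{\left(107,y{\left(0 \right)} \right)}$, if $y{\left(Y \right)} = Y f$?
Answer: $-16529$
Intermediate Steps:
$f = -15$ ($f = 3 \left(-5\right) = -15$)
$y{\left(Y \right)} = - 15 Y$ ($y{\left(Y \right)} = Y \left(-15\right) = - 15 Y$)
$-16398 - C{\left(107,y{\left(0 \right)} \right)} = -16398 - \left(24 + 107\right) = -16398 - 131 = -16529$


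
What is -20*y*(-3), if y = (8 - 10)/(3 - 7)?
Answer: 30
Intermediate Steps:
y = ½ (y = -2/(-4) = -2*(-¼) = ½ ≈ 0.50000)
-20*y*(-3) = -20*(½)*(-3) = -10*(-3) = -1*(-30) = 30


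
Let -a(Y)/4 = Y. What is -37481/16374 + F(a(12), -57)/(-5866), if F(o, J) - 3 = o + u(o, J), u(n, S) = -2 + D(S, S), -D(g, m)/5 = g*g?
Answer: 23450831/48024942 ≈ 0.48831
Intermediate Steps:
D(g, m) = -5*g**2 (D(g, m) = -5*g*g = -5*g**2)
a(Y) = -4*Y
u(n, S) = -2 - 5*S**2
F(o, J) = 1 + o - 5*J**2 (F(o, J) = 3 + (o + (-2 - 5*J**2)) = 3 + (-2 + o - 5*J**2) = 1 + o - 5*J**2)
-37481/16374 + F(a(12), -57)/(-5866) = -37481/16374 + (1 - 4*12 - 5*(-57)**2)/(-5866) = -37481*1/16374 + (1 - 48 - 5*3249)*(-1/5866) = -37481/16374 + (1 - 48 - 16245)*(-1/5866) = -37481/16374 - 16292*(-1/5866) = -37481/16374 + 8146/2933 = 23450831/48024942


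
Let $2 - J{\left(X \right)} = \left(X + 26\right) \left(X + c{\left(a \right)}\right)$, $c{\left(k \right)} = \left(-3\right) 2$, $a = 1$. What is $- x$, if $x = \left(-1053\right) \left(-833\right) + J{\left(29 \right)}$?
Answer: $-875886$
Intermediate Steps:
$c{\left(k \right)} = -6$
$J{\left(X \right)} = 2 - \left(-6 + X\right) \left(26 + X\right)$ ($J{\left(X \right)} = 2 - \left(X + 26\right) \left(X - 6\right) = 2 - \left(26 + X\right) \left(-6 + X\right) = 2 - \left(-6 + X\right) \left(26 + X\right)$)
$x = 875886$ ($x = \left(-1053\right) \left(-833\right) - 1263 = 877149 - 1263 = 875886$)
$- x = \left(-1\right) 875886 = -875886$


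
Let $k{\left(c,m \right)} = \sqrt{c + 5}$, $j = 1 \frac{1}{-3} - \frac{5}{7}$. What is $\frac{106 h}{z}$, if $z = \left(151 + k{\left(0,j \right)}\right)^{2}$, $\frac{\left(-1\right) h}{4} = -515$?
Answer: $\frac{218360}{\left(151 + \sqrt{5}\right)^{2}} \approx 9.2993$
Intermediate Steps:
$h = 2060$ ($h = \left(-4\right) \left(-515\right) = 2060$)
$j = - \frac{22}{21}$ ($j = 1 \left(- \frac{1}{3}\right) - \frac{5}{7} = - \frac{1}{3} - \frac{5}{7} = - \frac{22}{21} \approx -1.0476$)
$k{\left(c,m \right)} = \sqrt{5 + c}$
$z = \left(151 + \sqrt{5}\right)^{2}$ ($z = \left(151 + \sqrt{5 + 0}\right)^{2} = \left(151 + \sqrt{5}\right)^{2} \approx 23481.0$)
$\frac{106 h}{z} = \frac{106 \cdot 2060}{\left(151 + \sqrt{5}\right)^{2}} = \frac{218360}{\left(151 + \sqrt{5}\right)^{2}}$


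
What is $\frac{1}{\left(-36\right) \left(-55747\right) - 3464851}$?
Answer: $- \frac{1}{1457959} \approx -6.8589 \cdot 10^{-7}$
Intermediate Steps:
$\frac{1}{\left(-36\right) \left(-55747\right) - 3464851} = \frac{1}{2006892 - 3464851} = \frac{1}{-1457959} = - \frac{1}{1457959}$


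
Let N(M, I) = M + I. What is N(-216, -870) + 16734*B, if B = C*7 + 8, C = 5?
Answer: 718476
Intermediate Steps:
N(M, I) = I + M
B = 43 (B = 5*7 + 8 = 35 + 8 = 43)
N(-216, -870) + 16734*B = (-870 - 216) + 16734*43 = -1086 + 719562 = 718476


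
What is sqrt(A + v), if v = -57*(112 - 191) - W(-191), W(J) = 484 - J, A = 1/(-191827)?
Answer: 7*sqrt(2874718462865)/191827 ≈ 61.871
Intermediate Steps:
A = -1/191827 ≈ -5.2130e-6
v = 3828 (v = -57*(112 - 191) - (484 - 1*(-191)) = -57*(-79) - (484 + 191) = 4503 - 1*675 = 4503 - 675 = 3828)
sqrt(A + v) = sqrt(-1/191827 + 3828) = sqrt(734313755/191827) = 7*sqrt(2874718462865)/191827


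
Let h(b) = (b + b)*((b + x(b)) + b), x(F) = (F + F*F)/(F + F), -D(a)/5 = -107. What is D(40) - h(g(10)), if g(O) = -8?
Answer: 223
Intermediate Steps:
D(a) = 535 (D(a) = -5*(-107) = 535)
x(F) = (F + F²)/(2*F) (x(F) = (F + F²)/((2*F)) = (F + F²)*(1/(2*F)) = (F + F²)/(2*F))
h(b) = 2*b*(½ + 5*b/2) (h(b) = (b + b)*((b + (½ + b/2)) + b) = (2*b)*((½ + 3*b/2) + b) = (2*b)*(½ + 5*b/2) = 2*b*(½ + 5*b/2))
D(40) - h(g(10)) = 535 - (-8)*(1 + 5*(-8)) = 535 - (-8)*(1 - 40) = 535 - (-8)*(-39) = 535 - 1*312 = 535 - 312 = 223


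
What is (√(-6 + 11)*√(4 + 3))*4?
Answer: 4*√35 ≈ 23.664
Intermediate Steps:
(√(-6 + 11)*√(4 + 3))*4 = (√5*√7)*4 = √35*4 = 4*√35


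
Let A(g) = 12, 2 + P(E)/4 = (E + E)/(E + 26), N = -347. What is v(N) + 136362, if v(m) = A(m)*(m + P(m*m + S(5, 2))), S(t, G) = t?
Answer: 1990240578/15055 ≈ 1.3220e+5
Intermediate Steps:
P(E) = -8 + 8*E/(26 + E) (P(E) = -8 + 4*((E + E)/(E + 26)) = -8 + 4*((2*E)/(26 + E)) = -8 + 4*(2*E/(26 + E)) = -8 + 8*E/(26 + E))
v(m) = -2496/(31 + m²) + 12*m (v(m) = 12*(m - 208/(26 + (m*m + 5))) = 12*(m - 208/(26 + (m² + 5))) = 12*(m - 208/(26 + (5 + m²))) = 12*(m - 208/(31 + m²)) = -2496/(31 + m²) + 12*m)
v(N) + 136362 = 12*(-208 - 347*(31 + (-347)²))/(31 + (-347)²) + 136362 = 12*(-208 - 347*(31 + 120409))/(31 + 120409) + 136362 = 12*(-208 - 347*120440)/120440 + 136362 = 12*(1/120440)*(-208 - 41792680) + 136362 = 12*(1/120440)*(-41792888) + 136362 = -62689332/15055 + 136362 = 1990240578/15055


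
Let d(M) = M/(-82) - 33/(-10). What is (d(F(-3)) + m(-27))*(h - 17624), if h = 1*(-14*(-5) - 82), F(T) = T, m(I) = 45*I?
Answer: 4380623676/205 ≈ 2.1369e+7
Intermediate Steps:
h = -12 (h = 1*(70 - 82) = 1*(-12) = -12)
d(M) = 33/10 - M/82 (d(M) = M*(-1/82) - 33*(-1/10) = -M/82 + 33/10 = 33/10 - M/82)
(d(F(-3)) + m(-27))*(h - 17624) = ((33/10 - 1/82*(-3)) + 45*(-27))*(-12 - 17624) = ((33/10 + 3/82) - 1215)*(-17636) = (684/205 - 1215)*(-17636) = -248391/205*(-17636) = 4380623676/205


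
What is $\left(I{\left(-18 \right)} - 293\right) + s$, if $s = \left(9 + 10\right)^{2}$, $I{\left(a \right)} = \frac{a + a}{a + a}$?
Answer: $69$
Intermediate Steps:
$I{\left(a \right)} = 1$ ($I{\left(a \right)} = \frac{2 a}{2 a} = 2 a \frac{1}{2 a} = 1$)
$s = 361$ ($s = 19^{2} = 361$)
$\left(I{\left(-18 \right)} - 293\right) + s = \left(1 - 293\right) + 361 = -292 + 361 = 69$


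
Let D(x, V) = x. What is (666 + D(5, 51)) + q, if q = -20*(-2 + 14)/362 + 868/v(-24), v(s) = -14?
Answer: 110109/181 ≈ 608.34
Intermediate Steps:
q = -11342/181 (q = -20*(-2 + 14)/362 + 868/(-14) = -20*12*(1/362) + 868*(-1/14) = -240*1/362 - 62 = -120/181 - 62 = -11342/181 ≈ -62.663)
(666 + D(5, 51)) + q = (666 + 5) - 11342/181 = 671 - 11342/181 = 110109/181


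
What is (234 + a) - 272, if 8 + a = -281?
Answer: -327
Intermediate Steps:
a = -289 (a = -8 - 281 = -289)
(234 + a) - 272 = (234 - 289) - 272 = -55 - 272 = -327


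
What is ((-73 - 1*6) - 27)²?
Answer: 11236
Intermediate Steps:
((-73 - 1*6) - 27)² = ((-73 - 6) - 27)² = (-79 - 27)² = (-106)² = 11236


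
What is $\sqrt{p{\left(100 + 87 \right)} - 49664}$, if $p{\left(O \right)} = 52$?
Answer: $2 i \sqrt{12403} \approx 222.74 i$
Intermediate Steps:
$\sqrt{p{\left(100 + 87 \right)} - 49664} = \sqrt{52 - 49664} = \sqrt{-49612} = 2 i \sqrt{12403}$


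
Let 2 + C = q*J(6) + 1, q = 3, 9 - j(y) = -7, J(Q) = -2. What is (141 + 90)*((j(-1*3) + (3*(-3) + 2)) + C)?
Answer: 462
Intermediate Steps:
j(y) = 16 (j(y) = 9 - 1*(-7) = 9 + 7 = 16)
C = -7 (C = -2 + (3*(-2) + 1) = -2 + (-6 + 1) = -2 - 5 = -7)
(141 + 90)*((j(-1*3) + (3*(-3) + 2)) + C) = (141 + 90)*((16 + (3*(-3) + 2)) - 7) = 231*((16 + (-9 + 2)) - 7) = 231*((16 - 7) - 7) = 231*(9 - 7) = 231*2 = 462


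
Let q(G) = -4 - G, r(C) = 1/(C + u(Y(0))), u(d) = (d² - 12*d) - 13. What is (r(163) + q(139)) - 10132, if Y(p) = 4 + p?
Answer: -1212449/118 ≈ -10275.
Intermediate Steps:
u(d) = -13 + d² - 12*d
r(C) = 1/(-45 + C) (r(C) = 1/(C + (-13 + (4 + 0)² - 12*(4 + 0))) = 1/(C + (-13 + 4² - 12*4)) = 1/(C + (-13 + 16 - 48)) = 1/(C - 45) = 1/(-45 + C))
(r(163) + q(139)) - 10132 = (1/(-45 + 163) + (-4 - 1*139)) - 10132 = (1/118 + (-4 - 139)) - 10132 = (1/118 - 143) - 10132 = -16873/118 - 10132 = -1212449/118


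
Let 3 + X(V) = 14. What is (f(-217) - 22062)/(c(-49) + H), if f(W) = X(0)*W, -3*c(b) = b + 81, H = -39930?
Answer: 73347/119822 ≈ 0.61213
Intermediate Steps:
X(V) = 11 (X(V) = -3 + 14 = 11)
c(b) = -27 - b/3 (c(b) = -(b + 81)/3 = -(81 + b)/3 = -27 - b/3)
f(W) = 11*W
(f(-217) - 22062)/(c(-49) + H) = (11*(-217) - 22062)/((-27 - ⅓*(-49)) - 39930) = (-2387 - 22062)/((-27 + 49/3) - 39930) = -24449/(-32/3 - 39930) = -24449/(-119822/3) = -24449*(-3/119822) = 73347/119822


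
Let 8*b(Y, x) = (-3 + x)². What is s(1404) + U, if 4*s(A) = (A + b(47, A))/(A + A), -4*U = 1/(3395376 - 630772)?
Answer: 151594986263/6900451584 ≈ 21.969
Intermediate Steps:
b(Y, x) = (-3 + x)²/8
U = -1/11058416 (U = -1/(4*(3395376 - 630772)) = -¼/2764604 = -¼*1/2764604 = -1/11058416 ≈ -9.0429e-8)
s(A) = (A + (-3 + A)²/8)/(8*A) (s(A) = ((A + (-3 + A)²/8)/(A + A))/4 = ((A + (-3 + A)²/8)/((2*A)))/4 = ((A + (-3 + A)²/8)*(1/(2*A)))/4 = ((A + (-3 + A)²/8)/(2*A))/4 = (A + (-3 + A)²/8)/(8*A))
s(1404) + U = (1/64)*((-3 + 1404)² + 8*1404)/1404 - 1/11058416 = (1/64)*(1/1404)*(1401² + 11232) - 1/11058416 = (1/64)*(1/1404)*(1962801 + 11232) - 1/11058416 = (1/64)*(1/1404)*1974033 - 1/11058416 = 219337/9984 - 1/11058416 = 151594986263/6900451584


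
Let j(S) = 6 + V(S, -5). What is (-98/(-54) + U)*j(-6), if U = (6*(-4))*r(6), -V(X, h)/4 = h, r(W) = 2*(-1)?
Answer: 34970/27 ≈ 1295.2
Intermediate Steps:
r(W) = -2
V(X, h) = -4*h
j(S) = 26 (j(S) = 6 - 4*(-5) = 6 + 20 = 26)
U = 48 (U = (6*(-4))*(-2) = -24*(-2) = 48)
(-98/(-54) + U)*j(-6) = (-98/(-54) + 48)*26 = (-98*(-1/54) + 48)*26 = (49/27 + 48)*26 = (1345/27)*26 = 34970/27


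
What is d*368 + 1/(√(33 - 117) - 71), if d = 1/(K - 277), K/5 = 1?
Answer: -119082/87125 - 2*I*√21/5125 ≈ -1.3668 - 0.0017883*I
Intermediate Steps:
K = 5 (K = 5*1 = 5)
d = -1/272 (d = 1/(5 - 277) = 1/(-272) = -1/272 ≈ -0.0036765)
d*368 + 1/(√(33 - 117) - 71) = -1/272*368 + 1/(√(33 - 117) - 71) = -23/17 + 1/(√(-84) - 71) = -23/17 + 1/(2*I*√21 - 71) = -23/17 + 1/(-71 + 2*I*√21)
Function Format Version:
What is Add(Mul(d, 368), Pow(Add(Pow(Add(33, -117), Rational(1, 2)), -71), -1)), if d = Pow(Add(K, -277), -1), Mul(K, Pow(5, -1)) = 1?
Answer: Add(Rational(-119082, 87125), Mul(Rational(-2, 5125), I, Pow(21, Rational(1, 2)))) ≈ Add(-1.3668, Mul(-0.0017883, I))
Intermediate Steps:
K = 5 (K = Mul(5, 1) = 5)
d = Rational(-1, 272) (d = Pow(Add(5, -277), -1) = Pow(-272, -1) = Rational(-1, 272) ≈ -0.0036765)
Add(Mul(d, 368), Pow(Add(Pow(Add(33, -117), Rational(1, 2)), -71), -1)) = Add(Mul(Rational(-1, 272), 368), Pow(Add(Pow(Add(33, -117), Rational(1, 2)), -71), -1)) = Add(Rational(-23, 17), Pow(Add(Pow(-84, Rational(1, 2)), -71), -1)) = Add(Rational(-23, 17), Pow(Add(Mul(2, I, Pow(21, Rational(1, 2))), -71), -1)) = Add(Rational(-23, 17), Pow(Add(-71, Mul(2, I, Pow(21, Rational(1, 2)))), -1))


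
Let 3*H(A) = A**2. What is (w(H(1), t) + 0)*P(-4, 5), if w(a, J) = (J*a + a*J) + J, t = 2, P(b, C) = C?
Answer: 50/3 ≈ 16.667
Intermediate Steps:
H(A) = A**2/3
w(a, J) = J + 2*J*a (w(a, J) = (J*a + J*a) + J = 2*J*a + J = J + 2*J*a)
(w(H(1), t) + 0)*P(-4, 5) = (2*(1 + 2*((1/3)*1**2)) + 0)*5 = (2*(1 + 2*((1/3)*1)) + 0)*5 = (2*(1 + 2*(1/3)) + 0)*5 = (2*(1 + 2/3) + 0)*5 = (2*(5/3) + 0)*5 = (10/3 + 0)*5 = (10/3)*5 = 50/3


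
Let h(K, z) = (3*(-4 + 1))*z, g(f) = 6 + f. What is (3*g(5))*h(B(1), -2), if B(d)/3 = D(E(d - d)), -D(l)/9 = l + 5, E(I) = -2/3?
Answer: 594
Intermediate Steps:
E(I) = -⅔ (E(I) = -2*⅓ = -⅔)
D(l) = -45 - 9*l (D(l) = -9*(l + 5) = -9*(5 + l) = -45 - 9*l)
B(d) = -117 (B(d) = 3*(-45 - 9*(-⅔)) = 3*(-45 + 6) = 3*(-39) = -117)
h(K, z) = -9*z (h(K, z) = (3*(-3))*z = -9*z)
(3*g(5))*h(B(1), -2) = (3*(6 + 5))*(-9*(-2)) = (3*11)*18 = 33*18 = 594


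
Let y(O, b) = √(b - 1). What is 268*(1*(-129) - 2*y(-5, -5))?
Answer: -34572 - 536*I*√6 ≈ -34572.0 - 1312.9*I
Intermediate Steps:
y(O, b) = √(-1 + b)
268*(1*(-129) - 2*y(-5, -5)) = 268*(1*(-129) - 2*√(-1 - 5)) = 268*(-129 - 2*I*√6) = -34572 - 536*I*√6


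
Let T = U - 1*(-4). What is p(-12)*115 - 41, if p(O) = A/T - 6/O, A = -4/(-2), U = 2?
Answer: 329/6 ≈ 54.833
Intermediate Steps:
A = 2 (A = -4*(-½) = 2)
T = 6 (T = 2 - 1*(-4) = 2 + 4 = 6)
p(O) = ⅓ - 6/O (p(O) = 2/6 - 6/O = 2*(⅙) - 6/O = ⅓ - 6/O)
p(-12)*115 - 41 = ((⅓)*(-18 - 12)/(-12))*115 - 41 = ((⅓)*(-1/12)*(-30))*115 - 41 = (⅚)*115 - 41 = 575/6 - 41 = 329/6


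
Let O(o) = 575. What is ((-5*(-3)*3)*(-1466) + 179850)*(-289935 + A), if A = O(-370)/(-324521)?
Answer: -10714968825334800/324521 ≈ -3.3018e+10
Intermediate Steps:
A = -575/324521 (A = 575/(-324521) = 575*(-1/324521) = -575/324521 ≈ -0.0017718)
((-5*(-3)*3)*(-1466) + 179850)*(-289935 + A) = ((-5*(-3)*3)*(-1466) + 179850)*(-289935 - 575/324521) = ((15*3)*(-1466) + 179850)*(-94089996710/324521) = (45*(-1466) + 179850)*(-94089996710/324521) = (-65970 + 179850)*(-94089996710/324521) = 113880*(-94089996710/324521) = -10714968825334800/324521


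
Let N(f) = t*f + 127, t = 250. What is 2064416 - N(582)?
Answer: 1918789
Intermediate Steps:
N(f) = 127 + 250*f (N(f) = 250*f + 127 = 127 + 250*f)
2064416 - N(582) = 2064416 - (127 + 250*582) = 2064416 - (127 + 145500) = 2064416 - 1*145627 = 2064416 - 145627 = 1918789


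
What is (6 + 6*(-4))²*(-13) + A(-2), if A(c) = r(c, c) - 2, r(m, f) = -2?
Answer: -4216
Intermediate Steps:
A(c) = -4 (A(c) = -2 - 2 = -4)
(6 + 6*(-4))²*(-13) + A(-2) = (6 + 6*(-4))²*(-13) - 4 = (6 - 24)²*(-13) - 4 = (-18)²*(-13) - 4 = 324*(-13) - 4 = -4212 - 4 = -4216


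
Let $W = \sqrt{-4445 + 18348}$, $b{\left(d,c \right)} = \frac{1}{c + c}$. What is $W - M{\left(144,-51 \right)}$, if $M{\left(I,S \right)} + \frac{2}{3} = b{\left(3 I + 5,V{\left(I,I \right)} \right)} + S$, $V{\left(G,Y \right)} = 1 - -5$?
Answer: $\frac{619}{12} + \sqrt{13903} \approx 169.49$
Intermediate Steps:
$V{\left(G,Y \right)} = 6$ ($V{\left(G,Y \right)} = 1 + 5 = 6$)
$b{\left(d,c \right)} = \frac{1}{2 c}$
$M{\left(I,S \right)} = - \frac{7}{12} + S$ ($M{\left(I,S \right)} = - \frac{2}{3} + \left(\frac{1}{2 \cdot 6} + S\right) = - \frac{2}{3} + \left(\frac{1}{2} \cdot \frac{1}{6} + S\right) = - \frac{2}{3} + \left(\frac{1}{12} + S\right) = - \frac{7}{12} + S$)
$W = \sqrt{13903} \approx 117.91$
$W - M{\left(144,-51 \right)} = \sqrt{13903} - \left(- \frac{7}{12} - 51\right) = \sqrt{13903} - - \frac{619}{12} = \sqrt{13903} + \frac{619}{12} = \frac{619}{12} + \sqrt{13903}$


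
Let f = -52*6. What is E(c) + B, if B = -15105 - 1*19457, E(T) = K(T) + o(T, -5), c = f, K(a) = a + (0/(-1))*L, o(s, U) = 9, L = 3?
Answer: -34865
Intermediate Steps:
K(a) = a (K(a) = a + (0/(-1))*3 = a + (0*(-1))*3 = a + 0*3 = a + 0 = a)
f = -312
c = -312
E(T) = 9 + T (E(T) = T + 9 = 9 + T)
B = -34562 (B = -15105 - 19457 = -34562)
E(c) + B = (9 - 312) - 34562 = -303 - 34562 = -34865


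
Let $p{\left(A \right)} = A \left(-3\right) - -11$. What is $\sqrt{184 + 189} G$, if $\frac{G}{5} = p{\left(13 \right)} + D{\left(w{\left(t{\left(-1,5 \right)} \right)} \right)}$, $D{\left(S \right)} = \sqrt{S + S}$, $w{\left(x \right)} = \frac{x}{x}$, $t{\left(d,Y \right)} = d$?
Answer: $5 \sqrt{373} \left(-28 + \sqrt{2}\right) \approx -2567.3$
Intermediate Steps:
$w{\left(x \right)} = 1$
$D{\left(S \right)} = \sqrt{2} \sqrt{S}$ ($D{\left(S \right)} = \sqrt{2 S} = \sqrt{2} \sqrt{S}$)
$p{\left(A \right)} = 11 - 3 A$ ($p{\left(A \right)} = - 3 A + 11 = 11 - 3 A$)
$G = -140 + 5 \sqrt{2}$ ($G = 5 \left(\left(11 - 39\right) + \sqrt{2} \sqrt{1}\right) = 5 \left(\left(11 - 39\right) + \sqrt{2} \cdot 1\right) = 5 \left(-28 + \sqrt{2}\right) = -140 + 5 \sqrt{2} \approx -132.93$)
$\sqrt{184 + 189} G = \sqrt{184 + 189} \left(-140 + 5 \sqrt{2}\right) = \sqrt{373} \left(-140 + 5 \sqrt{2}\right)$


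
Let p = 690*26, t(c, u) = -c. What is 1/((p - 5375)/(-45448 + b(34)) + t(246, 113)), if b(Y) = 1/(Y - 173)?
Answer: -6317273/1555795693 ≈ -0.0040605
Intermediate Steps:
b(Y) = 1/(-173 + Y)
p = 17940
1/((p - 5375)/(-45448 + b(34)) + t(246, 113)) = 1/((17940 - 5375)/(-45448 + 1/(-173 + 34)) - 1*246) = 1/(12565/(-45448 + 1/(-139)) - 246) = 1/(12565/(-45448 - 1/139) - 246) = 1/(12565/(-6317273/139) - 246) = 1/(12565*(-139/6317273) - 246) = 1/(-1746535/6317273 - 246) = 1/(-1555795693/6317273) = -6317273/1555795693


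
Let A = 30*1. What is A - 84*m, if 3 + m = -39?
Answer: 3558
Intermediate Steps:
m = -42 (m = -3 - 39 = -42)
A = 30
A - 84*m = 30 - 84*(-42) = 30 + 3528 = 3558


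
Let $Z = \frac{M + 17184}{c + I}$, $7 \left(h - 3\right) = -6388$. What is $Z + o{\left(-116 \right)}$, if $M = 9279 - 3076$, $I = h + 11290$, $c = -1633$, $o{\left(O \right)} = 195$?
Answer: $\frac{12103949}{61232} \approx 197.67$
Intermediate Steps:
$h = - \frac{6367}{7}$ ($h = 3 + \frac{1}{7} \left(-6388\right) = 3 - \frac{6388}{7} = - \frac{6367}{7} \approx -909.57$)
$I = \frac{72663}{7}$ ($I = - \frac{6367}{7} + 11290 = \frac{72663}{7} \approx 10380.0$)
$M = 6203$
$Z = \frac{163709}{61232}$ ($Z = \frac{6203 + 17184}{-1633 + \frac{72663}{7}} = \frac{23387}{\frac{61232}{7}} = 23387 \cdot \frac{7}{61232} = \frac{163709}{61232} \approx 2.6736$)
$Z + o{\left(-116 \right)} = \frac{163709}{61232} + 195 = \frac{12103949}{61232}$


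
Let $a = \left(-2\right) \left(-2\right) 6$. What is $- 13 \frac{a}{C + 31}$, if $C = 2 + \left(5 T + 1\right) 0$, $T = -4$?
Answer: $- \frac{104}{11} \approx -9.4545$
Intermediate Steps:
$a = 24$ ($a = 4 \cdot 6 = 24$)
$C = 2$ ($C = 2 + \left(5 \left(-4\right) + 1\right) 0 = 2 + \left(-20 + 1\right) 0 = 2 - 0 = 2 + 0 = 2$)
$- 13 \frac{a}{C + 31} = - 13 \frac{1}{2 + 31} \cdot 24 = - 13 \cdot \frac{1}{33} \cdot 24 = \left(-13\right) \frac{8}{11} = - \frac{104}{11}$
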